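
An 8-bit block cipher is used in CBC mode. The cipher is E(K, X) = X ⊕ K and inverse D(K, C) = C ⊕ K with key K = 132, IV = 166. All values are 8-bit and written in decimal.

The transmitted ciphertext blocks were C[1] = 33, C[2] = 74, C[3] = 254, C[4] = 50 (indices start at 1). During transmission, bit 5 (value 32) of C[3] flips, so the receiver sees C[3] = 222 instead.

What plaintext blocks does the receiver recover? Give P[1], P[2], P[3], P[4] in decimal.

P[1] = 3, P[2] = 239, P[3] = 16, P[4] = 104

CBC decryption: P_i = D(K, C_i) ⊕ C_{i−1}, with C_{0} = IV.
Only C[3] changed, to 222. In CBC, a change in C_i garbles P_i and flips the same bit in P_{i+1}. Decrypting the received ciphertext:
P[1]: D(K, 33) = 165; 165 ⊕ 166 = 3.
P[2]: D(K, 74) = 206; 206 ⊕ 33 = 239.
P[3]: D(K, 222) = 90; 90 ⊕ 74 = 16.
P[4]: D(K, 50) = 182; 182 ⊕ 222 = 104.
Blocks that differ from the original plaintext: P[3], P[4].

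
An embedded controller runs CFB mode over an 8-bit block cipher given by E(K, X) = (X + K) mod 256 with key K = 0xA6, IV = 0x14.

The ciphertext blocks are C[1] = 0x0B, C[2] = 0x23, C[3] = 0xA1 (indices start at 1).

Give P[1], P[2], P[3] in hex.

P[1] = 0xB1, P[2] = 0x92, P[3] = 0x68

CFB decryption: P_i = C_i ⊕ E(K, C_{i−1}), with C_{0} = IV.
P[1]: E(K, 0x14) = 0xBA; 0x0B ⊕ 0xBA = 0xB1.
P[2]: E(K, 0x0B) = 0xB1; 0x23 ⊕ 0xB1 = 0x92.
P[3]: E(K, 0x23) = 0xC9; 0xA1 ⊕ 0xC9 = 0x68.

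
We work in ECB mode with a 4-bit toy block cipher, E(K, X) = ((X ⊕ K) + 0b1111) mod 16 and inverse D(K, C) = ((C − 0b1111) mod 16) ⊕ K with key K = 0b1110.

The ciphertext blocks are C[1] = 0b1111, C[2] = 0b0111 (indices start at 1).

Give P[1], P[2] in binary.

P[1] = 0b1110, P[2] = 0b0110

ECB decryption: P_i = D(K, C_i).
P[1]: D(K, 0b1111) = 0b1110.
P[2]: D(K, 0b0111) = 0b0110.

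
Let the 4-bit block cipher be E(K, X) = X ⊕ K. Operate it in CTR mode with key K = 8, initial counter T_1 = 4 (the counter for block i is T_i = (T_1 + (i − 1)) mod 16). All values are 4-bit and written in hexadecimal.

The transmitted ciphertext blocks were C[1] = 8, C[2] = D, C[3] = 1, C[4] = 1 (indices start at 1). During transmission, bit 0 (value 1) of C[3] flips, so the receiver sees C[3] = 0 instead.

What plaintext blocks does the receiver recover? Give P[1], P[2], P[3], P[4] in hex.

P[1] = 4, P[2] = 0, P[3] = E, P[4] = E

CTR decryption: S_i = E(K, T_i) where T_i is the counter for block i; P_i = C_i ⊕ S_i.
Only C[3] changed, to 0. In CTR, a change in C_i flips the same bit in P_i only; the keystream is unaffected. Decrypting the received ciphertext:
P[1]: T = 4, S = E(K, T) = C; 8 ⊕ C = 4.
P[2]: T = 5, S = E(K, T) = D; D ⊕ D = 0.
P[3]: T = 6, S = E(K, T) = E; 0 ⊕ E = E.
P[4]: T = 7, S = E(K, T) = F; 1 ⊕ F = E.
Blocks that differ from the original plaintext: P[3].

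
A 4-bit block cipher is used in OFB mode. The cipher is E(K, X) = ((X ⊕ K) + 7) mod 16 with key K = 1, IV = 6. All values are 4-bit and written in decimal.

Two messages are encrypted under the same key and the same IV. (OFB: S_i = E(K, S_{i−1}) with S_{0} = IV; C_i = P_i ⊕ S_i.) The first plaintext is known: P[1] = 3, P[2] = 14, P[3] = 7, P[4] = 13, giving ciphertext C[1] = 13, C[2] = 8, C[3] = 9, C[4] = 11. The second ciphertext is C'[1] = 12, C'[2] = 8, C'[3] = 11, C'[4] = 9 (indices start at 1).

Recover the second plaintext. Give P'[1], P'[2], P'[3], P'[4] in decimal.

In OFB with a reused IV, both messages share the same keystream S_i, so C_i ⊕ C'_i = P_i ⊕ P'_i and thus P'_i = P_i ⊕ C_i ⊕ C'_i.
P'[1]: 3 ⊕ 13 ⊕ 12 = 2.
P'[2]: 14 ⊕ 8 ⊕ 8 = 14.
P'[3]: 7 ⊕ 9 ⊕ 11 = 5.
P'[4]: 13 ⊕ 11 ⊕ 9 = 15.

P'[1] = 2, P'[2] = 14, P'[3] = 5, P'[4] = 15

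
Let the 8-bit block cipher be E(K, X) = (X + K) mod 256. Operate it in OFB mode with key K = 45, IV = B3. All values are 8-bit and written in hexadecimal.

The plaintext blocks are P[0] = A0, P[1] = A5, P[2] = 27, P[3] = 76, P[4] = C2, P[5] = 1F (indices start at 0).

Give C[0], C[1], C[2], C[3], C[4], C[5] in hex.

OFB encryption: S_i = E(K, S_{i−1}) with S_{−1} = IV; C_i = P_i ⊕ S_i.
C[0]: S = E(K, B3) = F8; A0 ⊕ F8 = 58.
C[1]: S = E(K, F8) = 3D; A5 ⊕ 3D = 98.
C[2]: S = E(K, 3D) = 82; 27 ⊕ 82 = A5.
C[3]: S = E(K, 82) = C7; 76 ⊕ C7 = B1.
C[4]: S = E(K, C7) = 0C; C2 ⊕ 0C = CE.
C[5]: S = E(K, 0C) = 51; 1F ⊕ 51 = 4E.

C[0] = 58, C[1] = 98, C[2] = A5, C[3] = B1, C[4] = CE, C[5] = 4E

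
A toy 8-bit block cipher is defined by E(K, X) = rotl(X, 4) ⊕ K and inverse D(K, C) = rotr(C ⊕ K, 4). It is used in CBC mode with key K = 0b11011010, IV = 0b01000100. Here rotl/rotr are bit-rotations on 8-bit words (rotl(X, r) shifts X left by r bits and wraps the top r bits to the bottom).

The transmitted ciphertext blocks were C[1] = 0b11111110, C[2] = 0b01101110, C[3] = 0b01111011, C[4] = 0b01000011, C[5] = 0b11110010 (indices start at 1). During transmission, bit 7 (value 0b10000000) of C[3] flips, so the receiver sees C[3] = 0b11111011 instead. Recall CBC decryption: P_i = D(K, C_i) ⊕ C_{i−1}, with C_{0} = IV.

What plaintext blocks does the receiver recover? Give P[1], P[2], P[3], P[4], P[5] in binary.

Only C[3] changed, to 0b11111011. In CBC, a change in C_i garbles P_i and flips the same bit in P_{i+1}. Decrypting the received ciphertext:
P[1]: D(K, 0b11111110) = 0b01000010; 0b01000010 ⊕ 0b01000100 = 0b00000110.
P[2]: D(K, 0b01101110) = 0b01001011; 0b01001011 ⊕ 0b11111110 = 0b10110101.
P[3]: D(K, 0b11111011) = 0b00010010; 0b00010010 ⊕ 0b01101110 = 0b01111100.
P[4]: D(K, 0b01000011) = 0b10011001; 0b10011001 ⊕ 0b11111011 = 0b01100010.
P[5]: D(K, 0b11110010) = 0b10000010; 0b10000010 ⊕ 0b01000011 = 0b11000001.
Blocks that differ from the original plaintext: P[3], P[4].

P[1] = 0b00000110, P[2] = 0b10110101, P[3] = 0b01111100, P[4] = 0b01100010, P[5] = 0b11000001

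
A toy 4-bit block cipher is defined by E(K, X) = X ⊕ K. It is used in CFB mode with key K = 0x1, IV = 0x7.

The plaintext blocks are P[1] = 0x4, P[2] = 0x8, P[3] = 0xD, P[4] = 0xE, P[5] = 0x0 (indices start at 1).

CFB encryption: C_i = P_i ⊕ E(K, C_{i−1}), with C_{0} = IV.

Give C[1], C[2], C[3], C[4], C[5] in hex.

C[1] = 0x2, C[2] = 0xB, C[3] = 0x7, C[4] = 0x8, C[5] = 0x9

C[1]: E(K, 0x7) = 0x6; 0x4 ⊕ 0x6 = 0x2.
C[2]: E(K, 0x2) = 0x3; 0x8 ⊕ 0x3 = 0xB.
C[3]: E(K, 0xB) = 0xA; 0xD ⊕ 0xA = 0x7.
C[4]: E(K, 0x7) = 0x6; 0xE ⊕ 0x6 = 0x8.
C[5]: E(K, 0x8) = 0x9; 0x0 ⊕ 0x9 = 0x9.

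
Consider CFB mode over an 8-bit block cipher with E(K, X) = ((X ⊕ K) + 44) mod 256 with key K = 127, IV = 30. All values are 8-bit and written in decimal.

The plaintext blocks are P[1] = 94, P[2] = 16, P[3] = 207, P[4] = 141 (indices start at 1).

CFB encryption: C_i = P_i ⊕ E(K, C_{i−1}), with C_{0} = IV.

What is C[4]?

C[4] = 242

C[1]: E(K, 30) = 141; 94 ⊕ 141 = 211.
C[2]: E(K, 211) = 216; 16 ⊕ 216 = 200.
C[3]: E(K, 200) = 227; 207 ⊕ 227 = 44.
C[4]: E(K, 44) = 127; 141 ⊕ 127 = 242.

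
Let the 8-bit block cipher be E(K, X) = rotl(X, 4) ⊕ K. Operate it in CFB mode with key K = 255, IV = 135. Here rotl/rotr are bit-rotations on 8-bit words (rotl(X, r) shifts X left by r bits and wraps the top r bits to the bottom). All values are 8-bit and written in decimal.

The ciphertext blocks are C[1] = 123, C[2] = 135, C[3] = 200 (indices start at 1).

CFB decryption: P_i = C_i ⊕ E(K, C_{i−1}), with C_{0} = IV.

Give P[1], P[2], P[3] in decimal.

P[1]: E(K, 135) = 135; 123 ⊕ 135 = 252.
P[2]: E(K, 123) = 72; 135 ⊕ 72 = 207.
P[3]: E(K, 135) = 135; 200 ⊕ 135 = 79.

P[1] = 252, P[2] = 207, P[3] = 79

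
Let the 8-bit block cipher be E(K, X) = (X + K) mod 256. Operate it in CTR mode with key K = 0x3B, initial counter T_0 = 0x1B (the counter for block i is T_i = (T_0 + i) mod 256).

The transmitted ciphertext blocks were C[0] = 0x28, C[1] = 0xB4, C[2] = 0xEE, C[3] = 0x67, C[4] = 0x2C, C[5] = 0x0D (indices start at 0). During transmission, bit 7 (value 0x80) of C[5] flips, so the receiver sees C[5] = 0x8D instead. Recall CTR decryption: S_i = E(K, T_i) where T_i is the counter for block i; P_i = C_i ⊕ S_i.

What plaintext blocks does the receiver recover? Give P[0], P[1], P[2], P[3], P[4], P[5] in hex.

Only C[5] changed, to 0x8D. In CTR, a change in C_i flips the same bit in P_i only; the keystream is unaffected. Decrypting the received ciphertext:
P[0]: T = 0x1B, S = E(K, T) = 0x56; 0x28 ⊕ 0x56 = 0x7E.
P[1]: T = 0x1C, S = E(K, T) = 0x57; 0xB4 ⊕ 0x57 = 0xE3.
P[2]: T = 0x1D, S = E(K, T) = 0x58; 0xEE ⊕ 0x58 = 0xB6.
P[3]: T = 0x1E, S = E(K, T) = 0x59; 0x67 ⊕ 0x59 = 0x3E.
P[4]: T = 0x1F, S = E(K, T) = 0x5A; 0x2C ⊕ 0x5A = 0x76.
P[5]: T = 0x20, S = E(K, T) = 0x5B; 0x8D ⊕ 0x5B = 0xD6.
Blocks that differ from the original plaintext: P[5].

P[0] = 0x7E, P[1] = 0xE3, P[2] = 0xB6, P[3] = 0x3E, P[4] = 0x76, P[5] = 0xD6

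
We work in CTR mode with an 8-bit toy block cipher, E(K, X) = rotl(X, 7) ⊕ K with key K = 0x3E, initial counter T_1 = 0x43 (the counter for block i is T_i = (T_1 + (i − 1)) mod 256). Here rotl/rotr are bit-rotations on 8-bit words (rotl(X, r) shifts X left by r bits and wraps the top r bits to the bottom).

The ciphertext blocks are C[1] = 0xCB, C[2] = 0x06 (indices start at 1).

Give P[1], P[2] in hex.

CTR decryption: S_i = E(K, T_i) where T_i is the counter for block i; P_i = C_i ⊕ S_i.
P[1]: T = 0x43, S = E(K, T) = 0x9F; 0xCB ⊕ 0x9F = 0x54.
P[2]: T = 0x44, S = E(K, T) = 0x1C; 0x06 ⊕ 0x1C = 0x1A.

P[1] = 0x54, P[2] = 0x1A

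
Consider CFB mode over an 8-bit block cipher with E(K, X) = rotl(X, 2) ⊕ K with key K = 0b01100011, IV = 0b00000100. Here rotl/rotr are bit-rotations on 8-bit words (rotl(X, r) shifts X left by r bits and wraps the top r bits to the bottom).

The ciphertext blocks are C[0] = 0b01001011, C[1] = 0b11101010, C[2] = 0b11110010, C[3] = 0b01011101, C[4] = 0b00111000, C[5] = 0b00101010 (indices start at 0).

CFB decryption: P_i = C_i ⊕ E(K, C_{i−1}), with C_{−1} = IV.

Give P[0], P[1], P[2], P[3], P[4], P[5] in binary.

P[0] = 0b00111000, P[1] = 0b10100100, P[2] = 0b00111010, P[3] = 0b11110101, P[4] = 0b00101110, P[5] = 0b10101001

P[0]: E(K, 0b00000100) = 0b01110011; 0b01001011 ⊕ 0b01110011 = 0b00111000.
P[1]: E(K, 0b01001011) = 0b01001110; 0b11101010 ⊕ 0b01001110 = 0b10100100.
P[2]: E(K, 0b11101010) = 0b11001000; 0b11110010 ⊕ 0b11001000 = 0b00111010.
P[3]: E(K, 0b11110010) = 0b10101000; 0b01011101 ⊕ 0b10101000 = 0b11110101.
P[4]: E(K, 0b01011101) = 0b00010110; 0b00111000 ⊕ 0b00010110 = 0b00101110.
P[5]: E(K, 0b00111000) = 0b10000011; 0b00101010 ⊕ 0b10000011 = 0b10101001.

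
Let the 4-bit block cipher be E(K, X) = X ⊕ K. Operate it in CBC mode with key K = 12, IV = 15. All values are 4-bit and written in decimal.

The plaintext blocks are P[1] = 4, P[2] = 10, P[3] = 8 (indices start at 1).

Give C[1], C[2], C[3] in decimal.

CBC encryption: C_i = E(K, P_i ⊕ C_{i−1}), with C_{0} = IV.
C[1]: P[1] ⊕ 15 = 11; E(K, 11) = 7.
C[2]: P[2] ⊕ 7 = 13; E(K, 13) = 1.
C[3]: P[3] ⊕ 1 = 9; E(K, 9) = 5.

C[1] = 7, C[2] = 1, C[3] = 5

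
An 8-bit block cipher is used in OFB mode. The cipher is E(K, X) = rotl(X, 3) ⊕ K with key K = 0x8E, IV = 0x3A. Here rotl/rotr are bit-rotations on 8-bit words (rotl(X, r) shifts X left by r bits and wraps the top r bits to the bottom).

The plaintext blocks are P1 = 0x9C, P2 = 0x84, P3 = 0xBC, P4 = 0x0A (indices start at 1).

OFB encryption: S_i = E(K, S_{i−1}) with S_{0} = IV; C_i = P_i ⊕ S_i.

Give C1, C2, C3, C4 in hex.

C1: S = E(K, 0x3A) = 0x5F; 0x9C ⊕ 0x5F = 0xC3.
C2: S = E(K, 0x5F) = 0x74; 0x84 ⊕ 0x74 = 0xF0.
C3: S = E(K, 0x74) = 0x2D; 0xBC ⊕ 0x2D = 0x91.
C4: S = E(K, 0x2D) = 0xE7; 0x0A ⊕ 0xE7 = 0xED.

C1 = 0xC3, C2 = 0xF0, C3 = 0x91, C4 = 0xED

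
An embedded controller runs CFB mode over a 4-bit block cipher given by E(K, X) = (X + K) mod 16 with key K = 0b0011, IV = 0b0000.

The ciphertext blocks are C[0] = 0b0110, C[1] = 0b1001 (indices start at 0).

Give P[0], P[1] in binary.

CFB decryption: P_i = C_i ⊕ E(K, C_{i−1}), with C_{−1} = IV.
P[0]: E(K, 0b0000) = 0b0011; 0b0110 ⊕ 0b0011 = 0b0101.
P[1]: E(K, 0b0110) = 0b1001; 0b1001 ⊕ 0b1001 = 0b0000.

P[0] = 0b0101, P[1] = 0b0000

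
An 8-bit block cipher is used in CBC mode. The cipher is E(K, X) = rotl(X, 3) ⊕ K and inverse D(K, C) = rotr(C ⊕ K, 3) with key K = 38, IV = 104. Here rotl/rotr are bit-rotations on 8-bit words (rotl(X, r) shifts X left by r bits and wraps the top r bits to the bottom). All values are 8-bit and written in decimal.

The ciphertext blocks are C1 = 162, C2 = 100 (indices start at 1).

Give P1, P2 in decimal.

P1 = 248, P2 = 234

CBC decryption: P_i = D(K, C_i) ⊕ C_{i−1}, with C_{0} = IV.
P1: D(K, 162) = 144; 144 ⊕ 104 = 248.
P2: D(K, 100) = 72; 72 ⊕ 162 = 234.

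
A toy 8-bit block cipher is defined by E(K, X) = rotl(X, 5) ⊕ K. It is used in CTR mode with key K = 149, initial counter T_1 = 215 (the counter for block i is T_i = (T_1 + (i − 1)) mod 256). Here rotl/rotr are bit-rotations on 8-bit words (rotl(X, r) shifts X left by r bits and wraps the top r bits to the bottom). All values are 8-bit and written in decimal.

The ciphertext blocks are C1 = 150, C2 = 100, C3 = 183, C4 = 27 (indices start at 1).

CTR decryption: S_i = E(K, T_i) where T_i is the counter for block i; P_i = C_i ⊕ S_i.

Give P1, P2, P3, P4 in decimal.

P1: T = 215, S = E(K, T) = 111; 150 ⊕ 111 = 249.
P2: T = 216, S = E(K, T) = 142; 100 ⊕ 142 = 234.
P3: T = 217, S = E(K, T) = 174; 183 ⊕ 174 = 25.
P4: T = 218, S = E(K, T) = 206; 27 ⊕ 206 = 213.

P1 = 249, P2 = 234, P3 = 25, P4 = 213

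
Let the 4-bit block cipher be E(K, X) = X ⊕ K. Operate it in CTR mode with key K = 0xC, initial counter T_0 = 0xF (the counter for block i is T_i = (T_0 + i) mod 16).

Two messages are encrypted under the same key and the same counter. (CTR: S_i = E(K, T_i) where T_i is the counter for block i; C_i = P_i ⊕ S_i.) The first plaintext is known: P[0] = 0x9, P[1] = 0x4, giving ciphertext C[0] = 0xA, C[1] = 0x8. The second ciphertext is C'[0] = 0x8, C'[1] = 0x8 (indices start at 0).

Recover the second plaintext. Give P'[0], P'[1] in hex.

P'[0] = 0xB, P'[1] = 0x4

In CTR with a reused counter, both messages share the same keystream S_i, so C_i ⊕ C'_i = P_i ⊕ P'_i and thus P'_i = P_i ⊕ C_i ⊕ C'_i.
P'[0]: 0x9 ⊕ 0xA ⊕ 0x8 = 0xB.
P'[1]: 0x4 ⊕ 0x8 ⊕ 0x8 = 0x4.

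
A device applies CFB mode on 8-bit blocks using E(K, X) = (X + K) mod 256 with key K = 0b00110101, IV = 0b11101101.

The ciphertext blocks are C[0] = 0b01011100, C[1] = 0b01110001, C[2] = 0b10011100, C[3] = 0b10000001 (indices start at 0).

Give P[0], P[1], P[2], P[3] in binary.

CFB decryption: P_i = C_i ⊕ E(K, C_{i−1}), with C_{−1} = IV.
P[0]: E(K, 0b11101101) = 0b00100010; 0b01011100 ⊕ 0b00100010 = 0b01111110.
P[1]: E(K, 0b01011100) = 0b10010001; 0b01110001 ⊕ 0b10010001 = 0b11100000.
P[2]: E(K, 0b01110001) = 0b10100110; 0b10011100 ⊕ 0b10100110 = 0b00111010.
P[3]: E(K, 0b10011100) = 0b11010001; 0b10000001 ⊕ 0b11010001 = 0b01010000.

P[0] = 0b01111110, P[1] = 0b11100000, P[2] = 0b00111010, P[3] = 0b01010000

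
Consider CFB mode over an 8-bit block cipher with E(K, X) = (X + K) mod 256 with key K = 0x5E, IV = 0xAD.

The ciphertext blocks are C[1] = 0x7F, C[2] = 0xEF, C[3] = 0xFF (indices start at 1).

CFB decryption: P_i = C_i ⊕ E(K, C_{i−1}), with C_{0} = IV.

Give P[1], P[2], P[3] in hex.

P[1] = 0x74, P[2] = 0x32, P[3] = 0xB2

P[1]: E(K, 0xAD) = 0x0B; 0x7F ⊕ 0x0B = 0x74.
P[2]: E(K, 0x7F) = 0xDD; 0xEF ⊕ 0xDD = 0x32.
P[3]: E(K, 0xEF) = 0x4D; 0xFF ⊕ 0x4D = 0xB2.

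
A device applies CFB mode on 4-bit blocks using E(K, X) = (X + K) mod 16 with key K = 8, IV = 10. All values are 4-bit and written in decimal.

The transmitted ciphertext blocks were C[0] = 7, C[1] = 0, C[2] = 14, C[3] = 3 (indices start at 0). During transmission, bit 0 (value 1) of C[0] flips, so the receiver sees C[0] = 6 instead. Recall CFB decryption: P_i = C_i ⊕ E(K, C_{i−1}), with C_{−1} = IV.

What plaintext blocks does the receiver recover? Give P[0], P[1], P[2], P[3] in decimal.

Only C[0] changed, to 6. In CFB, a change in C_i flips the same bit in P_i and garbles P_{i+1}. Decrypting the received ciphertext:
P[0]: E(K, 10) = 2; 6 ⊕ 2 = 4.
P[1]: E(K, 6) = 14; 0 ⊕ 14 = 14.
P[2]: E(K, 0) = 8; 14 ⊕ 8 = 6.
P[3]: E(K, 14) = 6; 3 ⊕ 6 = 5.
Blocks that differ from the original plaintext: P[0], P[1].

P[0] = 4, P[1] = 14, P[2] = 6, P[3] = 5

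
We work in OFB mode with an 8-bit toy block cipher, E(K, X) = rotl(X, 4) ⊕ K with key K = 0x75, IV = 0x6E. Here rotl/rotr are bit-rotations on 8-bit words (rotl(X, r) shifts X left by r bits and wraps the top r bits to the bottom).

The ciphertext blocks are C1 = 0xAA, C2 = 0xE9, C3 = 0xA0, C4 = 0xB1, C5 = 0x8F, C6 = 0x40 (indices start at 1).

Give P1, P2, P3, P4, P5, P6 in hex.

OFB decryption: S_i = E(K, S_{i−1}) with S_{0} = IV; P_i = C_i ⊕ S_i.
P1: S = E(K, 0x6E) = 0x93; 0xAA ⊕ 0x93 = 0x39.
P2: S = E(K, 0x93) = 0x4C; 0xE9 ⊕ 0x4C = 0xA5.
P3: S = E(K, 0x4C) = 0xB1; 0xA0 ⊕ 0xB1 = 0x11.
P4: S = E(K, 0xB1) = 0x6E; 0xB1 ⊕ 0x6E = 0xDF.
P5: S = E(K, 0x6E) = 0x93; 0x8F ⊕ 0x93 = 0x1C.
P6: S = E(K, 0x93) = 0x4C; 0x40 ⊕ 0x4C = 0x0C.

P1 = 0x39, P2 = 0xA5, P3 = 0x11, P4 = 0xDF, P5 = 0x1C, P6 = 0x0C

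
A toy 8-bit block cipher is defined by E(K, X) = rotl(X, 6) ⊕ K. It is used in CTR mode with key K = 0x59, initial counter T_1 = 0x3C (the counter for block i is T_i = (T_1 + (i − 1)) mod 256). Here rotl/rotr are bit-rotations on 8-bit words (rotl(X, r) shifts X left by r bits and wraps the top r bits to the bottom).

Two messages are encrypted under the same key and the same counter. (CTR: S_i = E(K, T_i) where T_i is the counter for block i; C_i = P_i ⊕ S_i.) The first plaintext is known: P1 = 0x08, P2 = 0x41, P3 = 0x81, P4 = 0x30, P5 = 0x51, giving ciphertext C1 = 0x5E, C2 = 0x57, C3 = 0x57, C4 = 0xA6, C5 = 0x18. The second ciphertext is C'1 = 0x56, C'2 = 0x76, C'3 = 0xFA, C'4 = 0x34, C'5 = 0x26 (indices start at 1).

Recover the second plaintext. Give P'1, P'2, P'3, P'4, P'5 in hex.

P'1 = 0x00, P'2 = 0x60, P'3 = 0x2C, P'4 = 0xA2, P'5 = 0x6F

In CTR with a reused counter, both messages share the same keystream S_i, so C_i ⊕ C'_i = P_i ⊕ P'_i and thus P'_i = P_i ⊕ C_i ⊕ C'_i.
P'1: 0x08 ⊕ 0x5E ⊕ 0x56 = 0x00.
P'2: 0x41 ⊕ 0x57 ⊕ 0x76 = 0x60.
P'3: 0x81 ⊕ 0x57 ⊕ 0xFA = 0x2C.
P'4: 0x30 ⊕ 0xA6 ⊕ 0x34 = 0xA2.
P'5: 0x51 ⊕ 0x18 ⊕ 0x26 = 0x6F.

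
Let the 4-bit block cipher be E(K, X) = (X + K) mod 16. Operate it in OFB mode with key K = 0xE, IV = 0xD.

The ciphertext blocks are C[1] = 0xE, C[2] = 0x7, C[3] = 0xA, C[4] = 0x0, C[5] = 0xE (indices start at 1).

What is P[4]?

OFB decryption: S_i = E(K, S_{i−1}) with S_{0} = IV; P_i = C_i ⊕ S_i.
P[1]: S = E(K, 0xD) = 0xB; 0xE ⊕ 0xB = 0x5.
P[2]: S = E(K, 0xB) = 0x9; 0x7 ⊕ 0x9 = 0xE.
P[3]: S = E(K, 0x9) = 0x7; 0xA ⊕ 0x7 = 0xD.
P[4]: S = E(K, 0x7) = 0x5; 0x0 ⊕ 0x5 = 0x5.

P[4] = 0x5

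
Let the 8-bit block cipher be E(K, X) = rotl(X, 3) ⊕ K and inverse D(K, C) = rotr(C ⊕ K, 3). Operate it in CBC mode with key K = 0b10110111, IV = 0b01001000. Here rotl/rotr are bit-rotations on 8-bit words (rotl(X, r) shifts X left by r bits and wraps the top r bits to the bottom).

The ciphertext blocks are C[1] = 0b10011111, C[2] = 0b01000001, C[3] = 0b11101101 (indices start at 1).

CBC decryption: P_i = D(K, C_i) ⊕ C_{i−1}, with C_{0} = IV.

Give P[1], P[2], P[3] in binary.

P[1]: D(K, 0b10011111) = 0b00000101; 0b00000101 ⊕ 0b01001000 = 0b01001101.
P[2]: D(K, 0b01000001) = 0b11011110; 0b11011110 ⊕ 0b10011111 = 0b01000001.
P[3]: D(K, 0b11101101) = 0b01001011; 0b01001011 ⊕ 0b01000001 = 0b00001010.

P[1] = 0b01001101, P[2] = 0b01000001, P[3] = 0b00001010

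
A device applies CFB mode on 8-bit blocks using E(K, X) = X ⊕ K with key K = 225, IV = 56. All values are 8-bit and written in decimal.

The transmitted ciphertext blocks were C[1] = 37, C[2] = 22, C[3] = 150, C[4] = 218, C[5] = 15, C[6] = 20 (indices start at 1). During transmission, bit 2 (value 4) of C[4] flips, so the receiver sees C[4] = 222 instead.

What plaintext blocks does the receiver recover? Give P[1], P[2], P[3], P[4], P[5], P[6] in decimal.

CFB decryption: P_i = C_i ⊕ E(K, C_{i−1}), with C_{0} = IV.
Only C[4] changed, to 222. In CFB, a change in C_i flips the same bit in P_i and garbles P_{i+1}. Decrypting the received ciphertext:
P[1]: E(K, 56) = 217; 37 ⊕ 217 = 252.
P[2]: E(K, 37) = 196; 22 ⊕ 196 = 210.
P[3]: E(K, 22) = 247; 150 ⊕ 247 = 97.
P[4]: E(K, 150) = 119; 222 ⊕ 119 = 169.
P[5]: E(K, 222) = 63; 15 ⊕ 63 = 48.
P[6]: E(K, 15) = 238; 20 ⊕ 238 = 250.
Blocks that differ from the original plaintext: P[4], P[5].

P[1] = 252, P[2] = 210, P[3] = 97, P[4] = 169, P[5] = 48, P[6] = 250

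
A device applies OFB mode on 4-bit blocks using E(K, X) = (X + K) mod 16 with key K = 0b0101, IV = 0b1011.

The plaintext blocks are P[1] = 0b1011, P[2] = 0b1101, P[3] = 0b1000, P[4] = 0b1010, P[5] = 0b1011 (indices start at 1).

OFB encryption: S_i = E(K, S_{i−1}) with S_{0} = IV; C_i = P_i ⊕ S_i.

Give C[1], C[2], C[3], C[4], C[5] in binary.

C[1] = 0b1011, C[2] = 0b1000, C[3] = 0b0010, C[4] = 0b0101, C[5] = 0b1111

C[1]: S = E(K, 0b1011) = 0b0000; 0b1011 ⊕ 0b0000 = 0b1011.
C[2]: S = E(K, 0b0000) = 0b0101; 0b1101 ⊕ 0b0101 = 0b1000.
C[3]: S = E(K, 0b0101) = 0b1010; 0b1000 ⊕ 0b1010 = 0b0010.
C[4]: S = E(K, 0b1010) = 0b1111; 0b1010 ⊕ 0b1111 = 0b0101.
C[5]: S = E(K, 0b1111) = 0b0100; 0b1011 ⊕ 0b0100 = 0b1111.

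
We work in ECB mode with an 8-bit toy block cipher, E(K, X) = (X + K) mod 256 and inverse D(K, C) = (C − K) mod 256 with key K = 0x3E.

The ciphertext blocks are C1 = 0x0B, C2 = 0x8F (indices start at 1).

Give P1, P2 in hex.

P1 = 0xCD, P2 = 0x51

ECB decryption: P_i = D(K, C_i).
P1: D(K, 0x0B) = 0xCD.
P2: D(K, 0x8F) = 0x51.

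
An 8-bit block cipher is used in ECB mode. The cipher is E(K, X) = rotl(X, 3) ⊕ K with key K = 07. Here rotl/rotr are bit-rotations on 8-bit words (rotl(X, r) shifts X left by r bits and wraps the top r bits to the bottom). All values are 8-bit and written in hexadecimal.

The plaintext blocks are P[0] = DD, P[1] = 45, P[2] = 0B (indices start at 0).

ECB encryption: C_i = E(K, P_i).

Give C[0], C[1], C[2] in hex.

C[0]: E(K, DD) = E9.
C[1]: E(K, 45) = 2D.
C[2]: E(K, 0B) = 5F.

C[0] = E9, C[1] = 2D, C[2] = 5F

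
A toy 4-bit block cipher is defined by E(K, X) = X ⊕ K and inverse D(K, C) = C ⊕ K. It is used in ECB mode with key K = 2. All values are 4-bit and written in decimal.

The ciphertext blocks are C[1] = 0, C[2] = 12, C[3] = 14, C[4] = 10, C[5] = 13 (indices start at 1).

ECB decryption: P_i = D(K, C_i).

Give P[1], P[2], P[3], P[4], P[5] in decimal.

P[1] = 2, P[2] = 14, P[3] = 12, P[4] = 8, P[5] = 15

P[1]: D(K, 0) = 2.
P[2]: D(K, 12) = 14.
P[3]: D(K, 14) = 12.
P[4]: D(K, 10) = 8.
P[5]: D(K, 13) = 15.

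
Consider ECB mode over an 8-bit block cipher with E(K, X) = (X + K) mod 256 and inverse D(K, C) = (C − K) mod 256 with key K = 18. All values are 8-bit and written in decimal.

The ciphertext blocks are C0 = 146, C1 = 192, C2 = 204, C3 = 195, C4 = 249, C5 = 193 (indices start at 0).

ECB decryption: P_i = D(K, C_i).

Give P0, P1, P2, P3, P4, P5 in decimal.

P0 = 128, P1 = 174, P2 = 186, P3 = 177, P4 = 231, P5 = 175

P0: D(K, 146) = 128.
P1: D(K, 192) = 174.
P2: D(K, 204) = 186.
P3: D(K, 195) = 177.
P4: D(K, 249) = 231.
P5: D(K, 193) = 175.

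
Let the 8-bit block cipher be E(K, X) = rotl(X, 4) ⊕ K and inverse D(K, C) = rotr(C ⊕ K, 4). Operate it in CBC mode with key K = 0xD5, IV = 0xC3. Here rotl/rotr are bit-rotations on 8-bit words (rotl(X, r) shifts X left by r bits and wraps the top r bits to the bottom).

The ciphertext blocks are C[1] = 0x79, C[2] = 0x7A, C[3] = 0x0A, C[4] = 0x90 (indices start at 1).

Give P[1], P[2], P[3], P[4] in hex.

CBC decryption: P_i = D(K, C_i) ⊕ C_{i−1}, with C_{0} = IV.
P[1]: D(K, 0x79) = 0xCA; 0xCA ⊕ 0xC3 = 0x09.
P[2]: D(K, 0x7A) = 0xFA; 0xFA ⊕ 0x79 = 0x83.
P[3]: D(K, 0x0A) = 0xFD; 0xFD ⊕ 0x7A = 0x87.
P[4]: D(K, 0x90) = 0x54; 0x54 ⊕ 0x0A = 0x5E.

P[1] = 0x09, P[2] = 0x83, P[3] = 0x87, P[4] = 0x5E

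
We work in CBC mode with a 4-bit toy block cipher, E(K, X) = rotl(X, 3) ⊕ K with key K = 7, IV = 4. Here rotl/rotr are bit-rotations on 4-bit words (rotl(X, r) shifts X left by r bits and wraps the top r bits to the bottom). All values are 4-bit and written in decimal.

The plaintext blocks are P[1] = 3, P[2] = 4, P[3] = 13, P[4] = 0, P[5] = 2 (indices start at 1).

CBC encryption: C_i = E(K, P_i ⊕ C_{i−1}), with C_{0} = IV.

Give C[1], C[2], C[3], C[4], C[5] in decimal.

C[1]: P[1] ⊕ 4 = 7; E(K, 7) = 12.
C[2]: P[2] ⊕ 12 = 8; E(K, 8) = 3.
C[3]: P[3] ⊕ 3 = 14; E(K, 14) = 0.
C[4]: P[4] ⊕ 0 = 0; E(K, 0) = 7.
C[5]: P[5] ⊕ 7 = 5; E(K, 5) = 13.

C[1] = 12, C[2] = 3, C[3] = 0, C[4] = 7, C[5] = 13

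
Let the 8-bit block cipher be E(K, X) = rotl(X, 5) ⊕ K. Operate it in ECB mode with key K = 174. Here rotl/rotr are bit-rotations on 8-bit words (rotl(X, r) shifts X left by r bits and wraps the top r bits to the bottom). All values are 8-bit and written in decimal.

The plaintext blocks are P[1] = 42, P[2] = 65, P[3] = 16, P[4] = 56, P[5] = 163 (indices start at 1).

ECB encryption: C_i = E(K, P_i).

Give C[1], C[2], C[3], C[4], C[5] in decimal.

C[1]: E(K, 42) = 235.
C[2]: E(K, 65) = 134.
C[3]: E(K, 16) = 172.
C[4]: E(K, 56) = 169.
C[5]: E(K, 163) = 218.

C[1] = 235, C[2] = 134, C[3] = 172, C[4] = 169, C[5] = 218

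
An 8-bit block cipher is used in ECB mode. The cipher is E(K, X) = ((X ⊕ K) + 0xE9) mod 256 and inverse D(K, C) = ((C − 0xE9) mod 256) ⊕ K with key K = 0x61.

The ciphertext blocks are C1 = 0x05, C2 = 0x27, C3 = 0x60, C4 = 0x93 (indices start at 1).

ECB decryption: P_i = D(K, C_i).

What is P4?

P4: D(K, 0x93) = 0xCB.

P4 = 0xCB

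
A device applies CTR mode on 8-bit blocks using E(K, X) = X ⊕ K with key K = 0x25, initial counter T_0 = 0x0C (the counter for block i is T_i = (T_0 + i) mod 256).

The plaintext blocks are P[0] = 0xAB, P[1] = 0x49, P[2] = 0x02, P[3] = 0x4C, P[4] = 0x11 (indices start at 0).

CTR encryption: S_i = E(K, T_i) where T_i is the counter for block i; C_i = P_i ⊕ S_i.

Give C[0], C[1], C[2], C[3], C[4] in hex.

C[0] = 0x82, C[1] = 0x61, C[2] = 0x29, C[3] = 0x66, C[4] = 0x24

C[0]: T = 0x0C, S = E(K, T) = 0x29; 0xAB ⊕ 0x29 = 0x82.
C[1]: T = 0x0D, S = E(K, T) = 0x28; 0x49 ⊕ 0x28 = 0x61.
C[2]: T = 0x0E, S = E(K, T) = 0x2B; 0x02 ⊕ 0x2B = 0x29.
C[3]: T = 0x0F, S = E(K, T) = 0x2A; 0x4C ⊕ 0x2A = 0x66.
C[4]: T = 0x10, S = E(K, T) = 0x35; 0x11 ⊕ 0x35 = 0x24.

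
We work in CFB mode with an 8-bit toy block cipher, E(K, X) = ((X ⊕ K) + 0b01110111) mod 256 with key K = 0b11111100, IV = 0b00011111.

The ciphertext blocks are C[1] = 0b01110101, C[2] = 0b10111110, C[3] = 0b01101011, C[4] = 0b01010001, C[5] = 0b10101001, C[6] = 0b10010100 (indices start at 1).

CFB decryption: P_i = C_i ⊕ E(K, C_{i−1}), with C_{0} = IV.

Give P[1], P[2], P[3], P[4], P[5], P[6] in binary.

P[1]: E(K, 0b00011111) = 0b01011010; 0b01110101 ⊕ 0b01011010 = 0b00101111.
P[2]: E(K, 0b01110101) = 0b00000000; 0b10111110 ⊕ 0b00000000 = 0b10111110.
P[3]: E(K, 0b10111110) = 0b10111001; 0b01101011 ⊕ 0b10111001 = 0b11010010.
P[4]: E(K, 0b01101011) = 0b00001110; 0b01010001 ⊕ 0b00001110 = 0b01011111.
P[5]: E(K, 0b01010001) = 0b00100100; 0b10101001 ⊕ 0b00100100 = 0b10001101.
P[6]: E(K, 0b10101001) = 0b11001100; 0b10010100 ⊕ 0b11001100 = 0b01011000.

P[1] = 0b00101111, P[2] = 0b10111110, P[3] = 0b11010010, P[4] = 0b01011111, P[5] = 0b10001101, P[6] = 0b01011000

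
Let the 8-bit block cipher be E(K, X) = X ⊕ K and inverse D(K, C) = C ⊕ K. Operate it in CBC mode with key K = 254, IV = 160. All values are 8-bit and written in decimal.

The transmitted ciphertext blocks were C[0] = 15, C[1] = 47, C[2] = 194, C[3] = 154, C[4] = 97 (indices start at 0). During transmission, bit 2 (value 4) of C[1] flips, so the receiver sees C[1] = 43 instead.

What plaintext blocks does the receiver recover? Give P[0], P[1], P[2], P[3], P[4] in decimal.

P[0] = 81, P[1] = 218, P[2] = 23, P[3] = 166, P[4] = 5

CBC decryption: P_i = D(K, C_i) ⊕ C_{i−1}, with C_{−1} = IV.
Only C[1] changed, to 43. In CBC, a change in C_i garbles P_i and flips the same bit in P_{i+1}. Decrypting the received ciphertext:
P[0]: D(K, 15) = 241; 241 ⊕ 160 = 81.
P[1]: D(K, 43) = 213; 213 ⊕ 15 = 218.
P[2]: D(K, 194) = 60; 60 ⊕ 43 = 23.
P[3]: D(K, 154) = 100; 100 ⊕ 194 = 166.
P[4]: D(K, 97) = 159; 159 ⊕ 154 = 5.
Blocks that differ from the original plaintext: P[1], P[2].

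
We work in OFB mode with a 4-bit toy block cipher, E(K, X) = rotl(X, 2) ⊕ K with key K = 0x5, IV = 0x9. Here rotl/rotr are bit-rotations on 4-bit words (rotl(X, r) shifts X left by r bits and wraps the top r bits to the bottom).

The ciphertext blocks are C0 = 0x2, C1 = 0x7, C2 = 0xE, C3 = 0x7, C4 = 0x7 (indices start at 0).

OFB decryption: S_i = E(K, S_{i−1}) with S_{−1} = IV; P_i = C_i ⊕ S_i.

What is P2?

P0: S = E(K, 0x9) = 0x3; 0x2 ⊕ 0x3 = 0x1.
P1: S = E(K, 0x3) = 0x9; 0x7 ⊕ 0x9 = 0xE.
P2: S = E(K, 0x9) = 0x3; 0xE ⊕ 0x3 = 0xD.

P2 = 0xD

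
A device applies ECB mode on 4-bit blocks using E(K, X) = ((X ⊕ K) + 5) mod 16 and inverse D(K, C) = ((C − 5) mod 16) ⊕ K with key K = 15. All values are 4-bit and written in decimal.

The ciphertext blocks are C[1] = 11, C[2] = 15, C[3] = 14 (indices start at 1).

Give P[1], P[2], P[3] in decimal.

ECB decryption: P_i = D(K, C_i).
P[1]: D(K, 11) = 9.
P[2]: D(K, 15) = 5.
P[3]: D(K, 14) = 6.

P[1] = 9, P[2] = 5, P[3] = 6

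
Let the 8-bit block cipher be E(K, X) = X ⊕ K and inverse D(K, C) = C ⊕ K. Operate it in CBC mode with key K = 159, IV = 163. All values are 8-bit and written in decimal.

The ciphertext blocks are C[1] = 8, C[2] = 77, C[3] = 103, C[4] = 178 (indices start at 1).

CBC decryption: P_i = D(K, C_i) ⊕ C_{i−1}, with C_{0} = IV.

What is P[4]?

P[4]: D(K, 178) = 45; 45 ⊕ 103 = 74.

P[4] = 74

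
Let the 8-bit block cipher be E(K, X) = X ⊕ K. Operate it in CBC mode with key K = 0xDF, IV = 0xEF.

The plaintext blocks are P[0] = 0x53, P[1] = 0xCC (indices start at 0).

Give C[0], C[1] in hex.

CBC encryption: C_i = E(K, P_i ⊕ C_{i−1}), with C_{−1} = IV.
C[0]: P[0] ⊕ 0xEF = 0xBC; E(K, 0xBC) = 0x63.
C[1]: P[1] ⊕ 0x63 = 0xAF; E(K, 0xAF) = 0x70.

C[0] = 0x63, C[1] = 0x70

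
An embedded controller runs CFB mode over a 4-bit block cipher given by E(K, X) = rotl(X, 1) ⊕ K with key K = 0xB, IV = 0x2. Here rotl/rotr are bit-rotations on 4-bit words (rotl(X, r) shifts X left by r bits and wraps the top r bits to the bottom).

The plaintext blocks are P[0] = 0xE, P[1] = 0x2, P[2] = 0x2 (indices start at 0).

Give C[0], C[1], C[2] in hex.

C[0] = 0x1, C[1] = 0xB, C[2] = 0xE

CFB encryption: C_i = P_i ⊕ E(K, C_{i−1}), with C_{−1} = IV.
C[0]: E(K, 0x2) = 0xF; 0xE ⊕ 0xF = 0x1.
C[1]: E(K, 0x1) = 0x9; 0x2 ⊕ 0x9 = 0xB.
C[2]: E(K, 0xB) = 0xC; 0x2 ⊕ 0xC = 0xE.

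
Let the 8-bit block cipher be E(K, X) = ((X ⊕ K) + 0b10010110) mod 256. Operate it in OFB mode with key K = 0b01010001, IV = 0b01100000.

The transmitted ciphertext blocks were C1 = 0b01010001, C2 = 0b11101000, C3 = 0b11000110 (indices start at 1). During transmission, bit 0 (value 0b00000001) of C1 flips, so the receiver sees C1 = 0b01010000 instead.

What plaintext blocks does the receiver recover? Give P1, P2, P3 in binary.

P1 = 0b10010111, P2 = 0b11000100, P3 = 0b11010101

OFB decryption: S_i = E(K, S_{i−1}) with S_{0} = IV; P_i = C_i ⊕ S_i.
Only C1 changed, to 0b01010000. In OFB, a change in C_i flips the same bit in P_i only; the keystream is unaffected. Decrypting the received ciphertext:
P1: S = E(K, 0b01100000) = 0b11000111; 0b01010000 ⊕ 0b11000111 = 0b10010111.
P2: S = E(K, 0b11000111) = 0b00101100; 0b11101000 ⊕ 0b00101100 = 0b11000100.
P3: S = E(K, 0b00101100) = 0b00010011; 0b11000110 ⊕ 0b00010011 = 0b11010101.
Blocks that differ from the original plaintext: P1.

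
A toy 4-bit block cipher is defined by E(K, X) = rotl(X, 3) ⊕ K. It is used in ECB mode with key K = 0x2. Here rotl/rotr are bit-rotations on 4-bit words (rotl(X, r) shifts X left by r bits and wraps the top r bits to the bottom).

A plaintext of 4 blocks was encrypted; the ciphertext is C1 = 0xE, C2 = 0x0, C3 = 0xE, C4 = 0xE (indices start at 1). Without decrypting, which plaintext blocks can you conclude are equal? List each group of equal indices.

P1 = P3 = P4

ECB encrypts each block independently with the same key, so equal ciphertext blocks imply equal plaintext blocks.
C1 = C3 = C4 = 0xE, so P1 = P3 = P4.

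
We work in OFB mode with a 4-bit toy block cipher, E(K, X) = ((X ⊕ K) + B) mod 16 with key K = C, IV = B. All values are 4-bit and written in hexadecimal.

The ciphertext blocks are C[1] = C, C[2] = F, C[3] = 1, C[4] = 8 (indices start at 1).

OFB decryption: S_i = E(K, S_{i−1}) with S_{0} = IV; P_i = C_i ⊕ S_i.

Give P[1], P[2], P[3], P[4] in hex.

P[1]: S = E(K, B) = 2; C ⊕ 2 = E.
P[2]: S = E(K, 2) = 9; F ⊕ 9 = 6.
P[3]: S = E(K, 9) = 0; 1 ⊕ 0 = 1.
P[4]: S = E(K, 0) = 7; 8 ⊕ 7 = F.

P[1] = E, P[2] = 6, P[3] = 1, P[4] = F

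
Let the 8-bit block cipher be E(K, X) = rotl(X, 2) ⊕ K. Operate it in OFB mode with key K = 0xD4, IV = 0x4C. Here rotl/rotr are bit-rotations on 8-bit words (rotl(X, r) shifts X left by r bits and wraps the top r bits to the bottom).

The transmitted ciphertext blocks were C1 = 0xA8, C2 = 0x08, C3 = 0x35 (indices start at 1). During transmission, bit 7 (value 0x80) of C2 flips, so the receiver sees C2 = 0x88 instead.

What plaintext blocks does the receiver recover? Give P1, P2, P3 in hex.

P1 = 0x4D, P2 = 0xCB, P3 = 0xEC

OFB decryption: S_i = E(K, S_{i−1}) with S_{0} = IV; P_i = C_i ⊕ S_i.
Only C2 changed, to 0x88. In OFB, a change in C_i flips the same bit in P_i only; the keystream is unaffected. Decrypting the received ciphertext:
P1: S = E(K, 0x4C) = 0xE5; 0xA8 ⊕ 0xE5 = 0x4D.
P2: S = E(K, 0xE5) = 0x43; 0x88 ⊕ 0x43 = 0xCB.
P3: S = E(K, 0x43) = 0xD9; 0x35 ⊕ 0xD9 = 0xEC.
Blocks that differ from the original plaintext: P2.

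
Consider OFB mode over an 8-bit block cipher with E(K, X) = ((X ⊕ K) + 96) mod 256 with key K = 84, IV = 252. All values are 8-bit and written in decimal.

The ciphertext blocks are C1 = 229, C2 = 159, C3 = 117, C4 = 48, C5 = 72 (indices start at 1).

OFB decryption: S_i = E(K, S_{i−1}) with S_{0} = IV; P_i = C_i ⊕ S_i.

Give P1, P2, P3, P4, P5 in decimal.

P1: S = E(K, 252) = 8; 229 ⊕ 8 = 237.
P2: S = E(K, 8) = 188; 159 ⊕ 188 = 35.
P3: S = E(K, 188) = 72; 117 ⊕ 72 = 61.
P4: S = E(K, 72) = 124; 48 ⊕ 124 = 76.
P5: S = E(K, 124) = 136; 72 ⊕ 136 = 192.

P1 = 237, P2 = 35, P3 = 61, P4 = 76, P5 = 192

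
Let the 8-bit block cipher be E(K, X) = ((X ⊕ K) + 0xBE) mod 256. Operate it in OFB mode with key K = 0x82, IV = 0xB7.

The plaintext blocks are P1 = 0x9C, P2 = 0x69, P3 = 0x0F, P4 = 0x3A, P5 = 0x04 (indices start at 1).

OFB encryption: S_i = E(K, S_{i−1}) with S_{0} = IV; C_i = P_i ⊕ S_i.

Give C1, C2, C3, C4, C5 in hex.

C1 = 0x6F, C2 = 0x46, C3 = 0x64, C4 = 0x9D, C5 = 0xE7

C1: S = E(K, 0xB7) = 0xF3; 0x9C ⊕ 0xF3 = 0x6F.
C2: S = E(K, 0xF3) = 0x2F; 0x69 ⊕ 0x2F = 0x46.
C3: S = E(K, 0x2F) = 0x6B; 0x0F ⊕ 0x6B = 0x64.
C4: S = E(K, 0x6B) = 0xA7; 0x3A ⊕ 0xA7 = 0x9D.
C5: S = E(K, 0xA7) = 0xE3; 0x04 ⊕ 0xE3 = 0xE7.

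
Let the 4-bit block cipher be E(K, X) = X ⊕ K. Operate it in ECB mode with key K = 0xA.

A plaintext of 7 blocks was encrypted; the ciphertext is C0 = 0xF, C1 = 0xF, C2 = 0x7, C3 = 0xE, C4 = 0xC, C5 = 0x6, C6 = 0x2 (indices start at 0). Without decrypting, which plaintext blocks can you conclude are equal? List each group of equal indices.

P0 = P1

ECB encrypts each block independently with the same key, so equal ciphertext blocks imply equal plaintext blocks.
C0 = C1 = 0xF, so P0 = P1.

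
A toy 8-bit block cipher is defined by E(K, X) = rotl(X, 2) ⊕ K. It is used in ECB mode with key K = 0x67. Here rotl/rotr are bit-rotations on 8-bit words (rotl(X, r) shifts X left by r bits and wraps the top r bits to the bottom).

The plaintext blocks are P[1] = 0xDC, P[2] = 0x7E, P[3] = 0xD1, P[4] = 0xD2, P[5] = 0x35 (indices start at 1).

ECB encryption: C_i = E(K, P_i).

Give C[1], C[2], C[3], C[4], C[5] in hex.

C[1]: E(K, 0xDC) = 0x14.
C[2]: E(K, 0x7E) = 0x9E.
C[3]: E(K, 0xD1) = 0x20.
C[4]: E(K, 0xD2) = 0x2C.
C[5]: E(K, 0x35) = 0xB3.

C[1] = 0x14, C[2] = 0x9E, C[3] = 0x20, C[4] = 0x2C, C[5] = 0xB3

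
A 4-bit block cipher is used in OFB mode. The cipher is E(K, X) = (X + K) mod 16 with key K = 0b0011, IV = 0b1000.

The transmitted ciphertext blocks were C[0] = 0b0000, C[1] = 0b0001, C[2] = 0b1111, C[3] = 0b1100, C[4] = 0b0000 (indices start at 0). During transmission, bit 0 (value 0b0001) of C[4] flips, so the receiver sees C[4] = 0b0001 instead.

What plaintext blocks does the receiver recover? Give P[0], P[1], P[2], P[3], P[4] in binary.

OFB decryption: S_i = E(K, S_{i−1}) with S_{−1} = IV; P_i = C_i ⊕ S_i.
Only C[4] changed, to 0b0001. In OFB, a change in C_i flips the same bit in P_i only; the keystream is unaffected. Decrypting the received ciphertext:
P[0]: S = E(K, 0b1000) = 0b1011; 0b0000 ⊕ 0b1011 = 0b1011.
P[1]: S = E(K, 0b1011) = 0b1110; 0b0001 ⊕ 0b1110 = 0b1111.
P[2]: S = E(K, 0b1110) = 0b0001; 0b1111 ⊕ 0b0001 = 0b1110.
P[3]: S = E(K, 0b0001) = 0b0100; 0b1100 ⊕ 0b0100 = 0b1000.
P[4]: S = E(K, 0b0100) = 0b0111; 0b0001 ⊕ 0b0111 = 0b0110.
Blocks that differ from the original plaintext: P[4].

P[0] = 0b1011, P[1] = 0b1111, P[2] = 0b1110, P[3] = 0b1000, P[4] = 0b0110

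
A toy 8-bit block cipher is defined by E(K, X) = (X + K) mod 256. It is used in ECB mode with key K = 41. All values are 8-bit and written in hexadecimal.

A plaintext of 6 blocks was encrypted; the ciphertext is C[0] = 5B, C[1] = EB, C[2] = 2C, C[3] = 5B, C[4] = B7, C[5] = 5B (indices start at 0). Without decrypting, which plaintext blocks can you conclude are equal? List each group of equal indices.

ECB encrypts each block independently with the same key, so equal ciphertext blocks imply equal plaintext blocks.
C[0] = C[3] = C[5] = 5B, so P[0] = P[3] = P[5].

P[0] = P[3] = P[5]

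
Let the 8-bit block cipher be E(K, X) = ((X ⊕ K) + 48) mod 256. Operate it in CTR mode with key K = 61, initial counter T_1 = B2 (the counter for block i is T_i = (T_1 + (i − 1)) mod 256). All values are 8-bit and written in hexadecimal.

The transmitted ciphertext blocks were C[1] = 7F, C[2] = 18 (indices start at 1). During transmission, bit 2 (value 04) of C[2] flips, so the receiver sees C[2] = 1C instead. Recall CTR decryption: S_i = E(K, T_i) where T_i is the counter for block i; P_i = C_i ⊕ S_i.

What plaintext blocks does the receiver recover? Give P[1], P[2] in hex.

Only C[2] changed, to 1C. In CTR, a change in C_i flips the same bit in P_i only; the keystream is unaffected. Decrypting the received ciphertext:
P[1]: T = B2, S = E(K, T) = 1B; 7F ⊕ 1B = 64.
P[2]: T = B3, S = E(K, T) = 1A; 1C ⊕ 1A = 06.
Blocks that differ from the original plaintext: P[2].

P[1] = 64, P[2] = 06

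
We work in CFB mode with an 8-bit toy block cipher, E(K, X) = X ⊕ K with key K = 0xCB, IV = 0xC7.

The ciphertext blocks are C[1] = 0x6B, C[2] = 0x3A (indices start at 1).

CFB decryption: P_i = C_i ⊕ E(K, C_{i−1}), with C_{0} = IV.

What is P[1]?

P[1]: E(K, 0xC7) = 0x0C; 0x6B ⊕ 0x0C = 0x67.

P[1] = 0x67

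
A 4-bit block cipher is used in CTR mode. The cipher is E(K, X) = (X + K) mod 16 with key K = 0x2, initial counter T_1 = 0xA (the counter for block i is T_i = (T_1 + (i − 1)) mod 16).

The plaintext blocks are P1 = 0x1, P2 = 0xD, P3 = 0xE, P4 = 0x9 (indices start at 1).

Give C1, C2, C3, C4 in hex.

CTR encryption: S_i = E(K, T_i) where T_i is the counter for block i; C_i = P_i ⊕ S_i.
C1: T = 0xA, S = E(K, T) = 0xC; 0x1 ⊕ 0xC = 0xD.
C2: T = 0xB, S = E(K, T) = 0xD; 0xD ⊕ 0xD = 0x0.
C3: T = 0xC, S = E(K, T) = 0xE; 0xE ⊕ 0xE = 0x0.
C4: T = 0xD, S = E(K, T) = 0xF; 0x9 ⊕ 0xF = 0x6.

C1 = 0xD, C2 = 0x0, C3 = 0x0, C4 = 0x6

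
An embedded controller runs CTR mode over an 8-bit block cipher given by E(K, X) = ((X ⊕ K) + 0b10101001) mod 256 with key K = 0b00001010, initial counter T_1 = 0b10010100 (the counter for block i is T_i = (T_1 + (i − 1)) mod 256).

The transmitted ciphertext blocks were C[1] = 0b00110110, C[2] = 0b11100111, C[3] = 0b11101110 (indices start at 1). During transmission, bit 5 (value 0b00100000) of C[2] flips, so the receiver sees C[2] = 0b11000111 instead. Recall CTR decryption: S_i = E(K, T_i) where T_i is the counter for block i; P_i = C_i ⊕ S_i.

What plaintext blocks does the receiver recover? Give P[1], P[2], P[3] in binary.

Only C[2] changed, to 0b11000111. In CTR, a change in C_i flips the same bit in P_i only; the keystream is unaffected. Decrypting the received ciphertext:
P[1]: T = 0b10010100, S = E(K, T) = 0b01000111; 0b00110110 ⊕ 0b01000111 = 0b01110001.
P[2]: T = 0b10010101, S = E(K, T) = 0b01001000; 0b11000111 ⊕ 0b01001000 = 0b10001111.
P[3]: T = 0b10010110, S = E(K, T) = 0b01000101; 0b11101110 ⊕ 0b01000101 = 0b10101011.
Blocks that differ from the original plaintext: P[2].

P[1] = 0b01110001, P[2] = 0b10001111, P[3] = 0b10101011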